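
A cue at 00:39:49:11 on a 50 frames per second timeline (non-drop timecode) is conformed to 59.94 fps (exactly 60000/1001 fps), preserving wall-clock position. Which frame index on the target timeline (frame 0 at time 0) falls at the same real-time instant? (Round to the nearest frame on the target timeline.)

Source frame index: (0×3600 + 39×60 + 49) × 50 + 11 = 119461.
Real time: 119461 / (50) = 119461/50 s.
Target frame: (119461/50) × (60000/1001) = 143353200/1001 ≈ 143209.990 → 143210.

frame 143210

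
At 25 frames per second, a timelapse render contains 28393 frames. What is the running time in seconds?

1135.72 seconds

Running time = 28393 / (25) = 1135.72 s.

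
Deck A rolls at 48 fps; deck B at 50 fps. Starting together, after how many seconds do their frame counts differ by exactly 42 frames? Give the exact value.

The gap grows by |50 − 48| = 2 frames per second.
Time for a 42-frame gap: 42 ÷ (2) = 21 s.

21 seconds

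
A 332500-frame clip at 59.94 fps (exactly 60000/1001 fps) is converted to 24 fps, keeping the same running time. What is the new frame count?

Target frames = source frames × (target rate / source rate) = 332500 × (24)/(60000/1001) = 332500 × 1001/2500 = 133133.

133133 frames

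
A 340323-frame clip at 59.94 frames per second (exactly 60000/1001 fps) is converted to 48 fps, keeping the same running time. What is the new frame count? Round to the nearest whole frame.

272531 frames

Frames at target rate = 340323 × (48) / (60000/1001) = 340663323/1250 ≈ 272530.658.
Nearest whole frame: 272531.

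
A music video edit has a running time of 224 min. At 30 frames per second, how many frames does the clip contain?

403200 frames

224 min = 13440 s.
Frames = 13440 × 30 = 403200.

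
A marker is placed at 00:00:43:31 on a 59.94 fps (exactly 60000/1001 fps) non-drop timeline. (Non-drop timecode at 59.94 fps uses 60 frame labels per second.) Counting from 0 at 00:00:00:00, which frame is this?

frame 2611

Total seconds to the label: (0 × 3600 + 0 × 60 + 43) = 43.
Frame index = 43 × 60 + 31 = 2611.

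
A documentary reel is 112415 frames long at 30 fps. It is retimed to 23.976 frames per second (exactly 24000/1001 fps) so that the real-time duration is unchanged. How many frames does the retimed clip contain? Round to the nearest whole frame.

Frames at target rate = 112415 × (24000/1001) / (30) = 89932000/1001 ≈ 89842.158.
Nearest whole frame: 89842.

89842 frames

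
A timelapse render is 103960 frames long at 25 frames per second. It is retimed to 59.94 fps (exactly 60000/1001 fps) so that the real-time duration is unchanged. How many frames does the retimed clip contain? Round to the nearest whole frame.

249255 frames

Frames at target rate = 103960 × (60000/1001) / (25) = 249504000/1001 ≈ 249254.745.
Nearest whole frame: 249255.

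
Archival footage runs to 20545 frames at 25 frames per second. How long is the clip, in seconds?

Running time = 20545 / (25) = 821.8 s.

821.8 seconds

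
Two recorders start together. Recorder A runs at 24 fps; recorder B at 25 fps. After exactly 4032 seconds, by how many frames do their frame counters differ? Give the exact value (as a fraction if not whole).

A emits 24 × 4032 = 96768 frames; B emits 25 × 4032 = 100800.
Difference = 4032 frames; B is ahead of A.

4032 frames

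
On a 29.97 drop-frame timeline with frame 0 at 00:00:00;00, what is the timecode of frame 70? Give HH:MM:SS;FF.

Each 10-minute DF block holds 10 × 60 × 30 − 9 × 2 = 17982 frames. 70 ÷ 17982 → 0 full blocks, remainder 70.
Within the partial block the first minute is 1800 frames and each further minute 1798, so 0 further minute boundaries passed. Total skipped labels = 18 × 0 + 2 × 0 = 0.
Non-drop label index = 70 + 0 = 70; at 30 labels/s that is 00:00:02:10, i.e. DF 00:00:02;10.

00:00:02;10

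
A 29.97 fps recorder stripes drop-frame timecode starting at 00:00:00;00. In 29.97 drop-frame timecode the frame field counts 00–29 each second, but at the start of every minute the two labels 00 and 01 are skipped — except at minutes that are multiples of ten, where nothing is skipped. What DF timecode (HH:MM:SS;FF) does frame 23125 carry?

Each 10-minute DF block holds 10 × 60 × 30 − 9 × 2 = 17982 frames. 23125 ÷ 17982 → 1 full block, remainder 5143.
Within the partial block the first minute is 1800 frames and each further minute 1798, so 2 further minute boundaries passed. Total skipped labels = 18 × 1 + 2 × 2 = 22.
Non-drop label index = 23125 + 22 = 23147; at 30 labels/s that is 00:12:51:17, i.e. DF 00:12:51;17.

00:12:51;17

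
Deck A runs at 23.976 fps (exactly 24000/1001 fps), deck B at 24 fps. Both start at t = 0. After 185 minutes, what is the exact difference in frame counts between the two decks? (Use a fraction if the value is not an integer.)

185 min = 11100 s.
A emits 24000/1001 × 11100 = 266400000/1001 frames; B emits 24 × 11100 = 266400.
Difference = 266400/1001 frames (≈ 266.1339); B is ahead of A.

266400/1001 frames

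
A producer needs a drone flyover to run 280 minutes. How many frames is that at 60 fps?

1008000 frames

280 min = 16800 s.
Frames = 16800 × 60 = 1008000.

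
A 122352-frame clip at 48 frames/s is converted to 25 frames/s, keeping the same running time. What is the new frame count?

63725 frames

Target frames = source frames × (target rate / source rate) = 122352 × (25)/(48) = 122352 × 25/48 = 63725.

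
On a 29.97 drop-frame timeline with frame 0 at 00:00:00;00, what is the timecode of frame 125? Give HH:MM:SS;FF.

00:00:04;05

Ten DF minutes hold 17982 frames, so frame 125 lies in block 0 (frames 0–17981) with 125 frames into that block.
The block's first minute is 1800 frames and the rest 1798 each; 125 frames reaches minute 0, so 0 × 18 + 0 × 2 = 0 labels have been skipped so far.
Adding those back, label number 125 + 0 = 125 at 30 labels/s is 4 s + 5 f = 0 h 0 min 4 s frame 5, i.e. 00:00:04;05.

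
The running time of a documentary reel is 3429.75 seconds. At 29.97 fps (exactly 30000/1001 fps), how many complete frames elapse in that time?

102789 frames

Frames = 3429.75 × 30000/1001 = 102892500/1001 ≈ 102789.7103.
Complete frames: 102789.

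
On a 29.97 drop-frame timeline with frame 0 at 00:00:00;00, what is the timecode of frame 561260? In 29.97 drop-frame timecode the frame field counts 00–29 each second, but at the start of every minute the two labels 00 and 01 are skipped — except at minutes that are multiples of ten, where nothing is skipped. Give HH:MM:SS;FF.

Each 10-minute DF block holds 10 × 60 × 30 − 9 × 2 = 17982 frames. 561260 ÷ 17982 → 31 full blocks, remainder 3818.
Within the partial block the first minute is 1800 frames and each further minute 1798, so 2 further minute boundaries passed. Total skipped labels = 18 × 31 + 2 × 2 = 562.
Non-drop label index = 561260 + 562 = 561822; at 30 labels/s that is 05:12:07:12, i.e. DF 05:12:07;12.

05:12:07;12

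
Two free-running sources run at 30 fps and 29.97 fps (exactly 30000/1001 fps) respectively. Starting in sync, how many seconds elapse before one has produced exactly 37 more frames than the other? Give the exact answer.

37037/30 seconds

The gap grows by |30000/1001 − 30| = 30/1001 frames per second.
Time for a 37-frame gap: 37 ÷ (30/1001) = 37037/30 s.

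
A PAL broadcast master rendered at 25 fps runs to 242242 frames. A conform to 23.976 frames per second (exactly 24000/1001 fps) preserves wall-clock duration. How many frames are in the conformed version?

Target frames = source frames × (target rate / source rate) = 242242 × (24000/1001)/(25) = 242242 × 960/1001 = 232320.

232320 frames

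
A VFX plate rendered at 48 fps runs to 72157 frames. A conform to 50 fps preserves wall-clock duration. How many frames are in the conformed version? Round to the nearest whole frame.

Frames at target rate = 72157 × (50) / (48) = 1803925/24 ≈ 75163.542.
Nearest whole frame: 75164.

75164 frames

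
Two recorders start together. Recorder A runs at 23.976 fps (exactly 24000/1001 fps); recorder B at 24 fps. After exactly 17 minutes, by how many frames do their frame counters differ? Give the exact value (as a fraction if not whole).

24480/1001 frames

17 min = 1020 s.
A emits 24000/1001 × 1020 = 24480000/1001 frames; B emits 24 × 1020 = 24480.
Difference = 24480/1001 frames (≈ 24.4555); B is ahead of A.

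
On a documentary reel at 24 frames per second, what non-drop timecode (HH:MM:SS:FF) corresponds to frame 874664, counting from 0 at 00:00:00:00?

874664 ÷ 24 = 36444 full seconds, remainder 8 frames.
36444 s = 10 h 7 min 24 s.
Timecode: 10:07:24:08.

10:07:24:08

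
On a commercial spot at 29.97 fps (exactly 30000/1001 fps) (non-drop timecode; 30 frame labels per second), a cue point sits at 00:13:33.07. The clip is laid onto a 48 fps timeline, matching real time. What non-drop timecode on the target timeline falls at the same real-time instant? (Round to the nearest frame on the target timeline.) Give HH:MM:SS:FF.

Source frame index: (0×3600 + 13×60 + 33) × 30 + 7 = 24397.
Real time: 24397 / (30000/1001) = 24421397/30000 s.
Target frame: (24421397/30000) × (48) = 24421397/625 ≈ 39074.235 → 39074.
At 48 labels/s: frame 39074 → 00:13:34:02.

00:13:34:02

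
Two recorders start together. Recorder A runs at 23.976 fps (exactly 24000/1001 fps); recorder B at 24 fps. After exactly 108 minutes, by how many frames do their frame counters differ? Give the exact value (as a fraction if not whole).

155520/1001 frames

108 min = 6480 s.
A emits 24000/1001 × 6480 = 155520000/1001 frames; B emits 24 × 6480 = 155520.
Difference = 155520/1001 frames (≈ 155.3646); B is ahead of A.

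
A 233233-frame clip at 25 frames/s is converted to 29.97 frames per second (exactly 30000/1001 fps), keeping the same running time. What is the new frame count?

Target frames = source frames × (target rate / source rate) = 233233 × (30000/1001)/(25) = 233233 × 1200/1001 = 279600.

279600 frames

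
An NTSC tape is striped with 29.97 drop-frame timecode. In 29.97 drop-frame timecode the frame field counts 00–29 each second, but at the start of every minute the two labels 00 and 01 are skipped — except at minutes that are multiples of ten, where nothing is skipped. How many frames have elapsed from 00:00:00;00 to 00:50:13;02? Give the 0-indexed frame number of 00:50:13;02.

90302

As if non-drop at 30 labels/s: (0 × 3600 + 50 × 60 + 13) × 30 + 2 = 90392.
Minute boundaries passed: 50; those not divisible by 10: 50 − 5 = 45; dropped labels = 2 × 45 = 90.
Actual frame index = 90392 − 90 = 90302.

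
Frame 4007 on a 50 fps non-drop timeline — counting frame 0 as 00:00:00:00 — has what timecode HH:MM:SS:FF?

4007 ÷ 50 = 80 full seconds, remainder 7 frames.
80 s = 0 h 1 min 20 s.
Timecode: 00:01:20:07.

00:01:20:07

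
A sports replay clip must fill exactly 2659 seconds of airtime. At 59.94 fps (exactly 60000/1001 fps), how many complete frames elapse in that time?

Frames = 2659 × 60000/1001 = 159540000/1001 ≈ 159380.6194.
Complete frames: 159380.

159380 frames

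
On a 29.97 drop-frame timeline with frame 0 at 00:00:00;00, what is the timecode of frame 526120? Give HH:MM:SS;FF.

04:52:34;26

Ten DF minutes hold 17982 frames, so frame 526120 lies in block 29 (frames 521478–539459) with 4642 frames into that block.
The block's first minute is 1800 frames and the rest 1798 each; 4642 frames reaches minute 2, so 29 × 18 + 2 × 2 = 526 labels have been skipped so far.
Adding those back, label number 526120 + 526 = 526646 at 30 labels/s is 17554 s + 26 f = 4 h 52 min 34 s frame 26, i.e. 04:52:34;26.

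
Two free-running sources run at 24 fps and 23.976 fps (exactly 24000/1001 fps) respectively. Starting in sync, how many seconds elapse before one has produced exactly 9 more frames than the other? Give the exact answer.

The gap grows by |24000/1001 − 24| = 24/1001 frames per second.
Time for a 9-frame gap: 9 ÷ (24/1001) = 375.375 s.

375.375 seconds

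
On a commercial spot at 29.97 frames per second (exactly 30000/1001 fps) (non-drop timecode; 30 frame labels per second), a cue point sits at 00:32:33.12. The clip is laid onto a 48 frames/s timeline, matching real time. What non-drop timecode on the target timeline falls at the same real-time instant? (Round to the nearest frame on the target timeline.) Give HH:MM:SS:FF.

Source frame index: (0×3600 + 32×60 + 33) × 30 + 12 = 58602.
Real time: 58602 / (30000/1001) = 9776767/5000 s.
Target frame: (9776767/5000) × (48) = 58660602/625 ≈ 93856.963 → 93857.
At 48 labels/s: frame 93857 → 00:32:35:17.

00:32:35:17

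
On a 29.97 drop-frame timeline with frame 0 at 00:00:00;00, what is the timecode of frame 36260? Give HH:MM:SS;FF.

00:20:09;26

Ten DF minutes hold 17982 frames, so frame 36260 lies in block 2 (frames 35964–53945) with 296 frames into that block.
The block's first minute is 1800 frames and the rest 1798 each; 296 frames reaches minute 0, so 2 × 18 + 0 × 2 = 36 labels have been skipped so far.
Adding those back, label number 36260 + 36 = 36296 at 30 labels/s is 1209 s + 26 f = 0 h 20 min 9 s frame 26, i.e. 00:20:09;26.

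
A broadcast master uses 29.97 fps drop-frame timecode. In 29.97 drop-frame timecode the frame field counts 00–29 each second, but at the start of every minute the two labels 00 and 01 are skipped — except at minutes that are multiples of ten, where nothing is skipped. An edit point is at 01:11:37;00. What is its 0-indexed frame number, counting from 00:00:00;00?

128782

Complete 10-minute blocks: 7, each 17982 frames → 125874.
Remaining 1 whole minute in the current block: 1800 + 0 × 1798 = 1800 frames.
Within the current minute: 37 × 30 + 0 − 2 = 1108 (labels ;00/;01 skipped at this minute). Total = 125874 + 1800 + 1108 = 128782.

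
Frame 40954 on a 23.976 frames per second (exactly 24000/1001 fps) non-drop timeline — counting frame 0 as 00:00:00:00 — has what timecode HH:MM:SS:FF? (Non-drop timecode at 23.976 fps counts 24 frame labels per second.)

40954 ÷ 24 = 1706 full seconds, remainder 10 frames.
1706 s = 0 h 28 min 26 s.
Timecode: 00:28:26:10.

00:28:26:10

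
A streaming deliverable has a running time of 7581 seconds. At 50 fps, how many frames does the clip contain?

379050 frames

Frames = 7581 × 50 = 379050.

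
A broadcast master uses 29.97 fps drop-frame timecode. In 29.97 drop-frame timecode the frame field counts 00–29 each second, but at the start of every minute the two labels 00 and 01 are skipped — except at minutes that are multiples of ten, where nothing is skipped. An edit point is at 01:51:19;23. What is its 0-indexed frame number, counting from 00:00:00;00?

As if non-drop at 30 labels/s: (1 × 3600 + 51 × 60 + 19) × 30 + 23 = 200393.
Minute boundaries passed: 111; those not divisible by 10: 111 − 11 = 100; dropped labels = 2 × 100 = 200.
Actual frame index = 200393 − 200 = 200193.

200193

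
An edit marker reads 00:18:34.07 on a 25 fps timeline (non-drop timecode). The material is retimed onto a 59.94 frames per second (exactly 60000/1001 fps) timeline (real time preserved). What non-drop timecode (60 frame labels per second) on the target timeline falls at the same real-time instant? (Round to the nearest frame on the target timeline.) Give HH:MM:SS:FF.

Source frame index: (0×3600 + 18×60 + 34) × 25 + 7 = 27857.
Real time: 27857 / (25) = 27857/25 s.
Target frame: (27857/25) × (60000/1001) = 66856800/1001 ≈ 66790.010 → 66790.
At 60 labels/s: frame 66790 → 00:18:33:10.

00:18:33:10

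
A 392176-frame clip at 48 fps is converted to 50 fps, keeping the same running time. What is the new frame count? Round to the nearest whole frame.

Frames at target rate = 392176 × (50) / (48) = 1225550/3 ≈ 408516.667.
Nearest whole frame: 408517.

408517 frames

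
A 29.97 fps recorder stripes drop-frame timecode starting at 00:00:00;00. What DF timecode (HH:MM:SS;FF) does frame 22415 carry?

Ten DF minutes hold 17982 frames, so frame 22415 lies in block 1 (frames 17982–35963) with 4433 frames into that block.
The block's first minute is 1800 frames and the rest 1798 each; 4433 frames reaches minute 2, so 1 × 18 + 2 × 2 = 22 labels have been skipped so far.
Adding those back, label number 22415 + 22 = 22437 at 30 labels/s is 747 s + 27 f = 0 h 12 min 27 s frame 27, i.e. 00:12:27;27.

00:12:27;27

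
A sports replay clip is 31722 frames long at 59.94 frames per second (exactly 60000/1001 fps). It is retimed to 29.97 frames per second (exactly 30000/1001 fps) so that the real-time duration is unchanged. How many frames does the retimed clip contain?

Target frames = source frames × (target rate / source rate) = 31722 × (30000/1001)/(60000/1001) = 31722 × 1/2 = 15861.

15861 frames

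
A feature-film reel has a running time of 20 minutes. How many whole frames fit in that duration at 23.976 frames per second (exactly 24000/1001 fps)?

20 min = 1200 s.
Frames = 1200 × 24000/1001 = 28800000/1001 ≈ 28771.2288.
Complete frames: 28771.

28771 frames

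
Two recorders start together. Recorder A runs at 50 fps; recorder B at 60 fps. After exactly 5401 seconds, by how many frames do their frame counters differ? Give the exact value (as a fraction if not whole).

A emits 50 × 5401 = 270050 frames; B emits 60 × 5401 = 324060.
Difference = 54010 frames; B is ahead of A.

54010 frames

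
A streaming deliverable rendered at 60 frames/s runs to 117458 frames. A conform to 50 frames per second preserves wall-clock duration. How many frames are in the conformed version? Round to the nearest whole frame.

97882 frames

Frames at target rate = 117458 × (50) / (60) = 293645/3 ≈ 97881.667.
Nearest whole frame: 97882.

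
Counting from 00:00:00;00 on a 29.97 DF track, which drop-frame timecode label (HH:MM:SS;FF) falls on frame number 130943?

Each 10-minute DF block holds 10 × 60 × 30 − 9 × 2 = 17982 frames. 130943 ÷ 17982 → 7 full blocks, remainder 5069.
Within the partial block the first minute is 1800 frames and each further minute 1798, so 2 further minute boundaries passed. Total skipped labels = 18 × 7 + 2 × 2 = 130.
Non-drop label index = 130943 + 130 = 131073; at 30 labels/s that is 01:12:49:03, i.e. DF 01:12:49;03.

01:12:49;03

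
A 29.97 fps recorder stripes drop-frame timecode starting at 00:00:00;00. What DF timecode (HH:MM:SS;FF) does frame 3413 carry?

Ten DF minutes hold 17982 frames, so frame 3413 lies in block 0 (frames 0–17981) with 3413 frames into that block.
The block's first minute is 1800 frames and the rest 1798 each; 3413 frames reaches minute 1, so 0 × 18 + 1 × 2 = 2 labels have been skipped so far.
Adding those back, label number 3413 + 2 = 3415 at 30 labels/s is 113 s + 25 f = 0 h 1 min 53 s frame 25, i.e. 00:01:53;25.

00:01:53;25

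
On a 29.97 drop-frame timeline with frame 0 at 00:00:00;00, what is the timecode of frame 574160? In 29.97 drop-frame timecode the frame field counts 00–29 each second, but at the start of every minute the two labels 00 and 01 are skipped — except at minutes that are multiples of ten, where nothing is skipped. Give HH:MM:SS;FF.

Each 10-minute DF block holds 10 × 60 × 30 − 9 × 2 = 17982 frames. 574160 ÷ 17982 → 31 full blocks, remainder 16718.
Within the partial block the first minute is 1800 frames and each further minute 1798, so 9 further minute boundaries passed. Total skipped labels = 18 × 31 + 2 × 9 = 576.
Non-drop label index = 574160 + 576 = 574736; at 30 labels/s that is 05:19:17:26, i.e. DF 05:19:17;26.

05:19:17;26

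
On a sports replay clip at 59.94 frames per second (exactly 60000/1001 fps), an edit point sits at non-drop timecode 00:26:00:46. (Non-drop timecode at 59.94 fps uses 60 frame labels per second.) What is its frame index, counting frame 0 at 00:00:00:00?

93646

Total seconds to the label: (0 × 3600 + 26 × 60 + 0) = 1560.
Frame index = 1560 × 60 + 46 = 93646.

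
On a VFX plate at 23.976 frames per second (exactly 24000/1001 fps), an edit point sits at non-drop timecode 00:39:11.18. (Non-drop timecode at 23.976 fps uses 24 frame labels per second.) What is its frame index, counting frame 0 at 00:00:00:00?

Total seconds to the label: (0 × 3600 + 39 × 60 + 11) = 2351.
Frame index = 2351 × 24 + 18 = 56442.

56442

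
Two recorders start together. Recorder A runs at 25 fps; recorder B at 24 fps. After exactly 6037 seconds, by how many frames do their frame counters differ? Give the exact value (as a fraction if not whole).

A emits 25 × 6037 = 150925 frames; B emits 24 × 6037 = 144888.
Difference = 6037 frames; B is behind A.

6037 frames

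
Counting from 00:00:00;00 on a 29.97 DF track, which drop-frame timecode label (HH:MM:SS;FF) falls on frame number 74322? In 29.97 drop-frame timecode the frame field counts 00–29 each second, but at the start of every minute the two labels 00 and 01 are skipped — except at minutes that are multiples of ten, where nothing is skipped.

00:41:19;26

Each 10-minute DF block holds 10 × 60 × 30 − 9 × 2 = 17982 frames. 74322 ÷ 17982 → 4 full blocks, remainder 2394.
Within the partial block the first minute is 1800 frames and each further minute 1798, so 1 further minute boundary passed. Total skipped labels = 18 × 4 + 2 × 1 = 74.
Non-drop label index = 74322 + 74 = 74396; at 30 labels/s that is 00:41:19:26, i.e. DF 00:41:19;26.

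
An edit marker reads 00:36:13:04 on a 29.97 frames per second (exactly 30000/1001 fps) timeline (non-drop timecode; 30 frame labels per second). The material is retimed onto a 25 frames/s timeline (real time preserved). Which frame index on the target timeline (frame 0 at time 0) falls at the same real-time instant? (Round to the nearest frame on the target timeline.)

Source frame index: (0×3600 + 36×60 + 13) × 30 + 4 = 65194.
Real time: 65194 / (30000/1001) = 32629597/15000 s.
Target frame: (32629597/15000) × (25) = 32629597/600 ≈ 54382.662 → 54383.

frame 54383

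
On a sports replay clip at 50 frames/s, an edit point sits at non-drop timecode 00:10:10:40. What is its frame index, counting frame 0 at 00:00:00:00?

Total seconds to the label: (0 × 3600 + 10 × 60 + 10) = 610.
Frame index = 610 × 50 + 40 = 30540.

30540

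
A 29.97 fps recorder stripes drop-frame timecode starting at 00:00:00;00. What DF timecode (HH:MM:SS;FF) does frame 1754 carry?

00:00:58;14

Ten DF minutes hold 17982 frames, so frame 1754 lies in block 0 (frames 0–17981) with 1754 frames into that block.
The block's first minute is 1800 frames and the rest 1798 each; 1754 frames reaches minute 0, so 0 × 18 + 0 × 2 = 0 labels have been skipped so far.
Adding those back, label number 1754 + 0 = 1754 at 30 labels/s is 58 s + 14 f = 0 h 0 min 58 s frame 14, i.e. 00:00:58;14.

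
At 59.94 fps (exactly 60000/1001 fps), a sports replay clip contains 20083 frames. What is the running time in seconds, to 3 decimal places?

335.051 seconds

Running time = 20083 × 1001/60000 = 20103083/60000 s ≈ 335.051 s.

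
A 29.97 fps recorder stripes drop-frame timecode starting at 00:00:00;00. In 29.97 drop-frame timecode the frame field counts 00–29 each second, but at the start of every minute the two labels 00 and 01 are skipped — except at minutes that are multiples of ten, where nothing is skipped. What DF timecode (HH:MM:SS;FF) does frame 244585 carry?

02:16:01;01

Each 10-minute DF block holds 10 × 60 × 30 − 9 × 2 = 17982 frames. 244585 ÷ 17982 → 13 full blocks, remainder 10819.
Within the partial block the first minute is 1800 frames and each further minute 1798, so 6 further minute boundaries passed. Total skipped labels = 18 × 13 + 2 × 6 = 246.
Non-drop label index = 244585 + 246 = 244831; at 30 labels/s that is 02:16:01:01, i.e. DF 02:16:01;01.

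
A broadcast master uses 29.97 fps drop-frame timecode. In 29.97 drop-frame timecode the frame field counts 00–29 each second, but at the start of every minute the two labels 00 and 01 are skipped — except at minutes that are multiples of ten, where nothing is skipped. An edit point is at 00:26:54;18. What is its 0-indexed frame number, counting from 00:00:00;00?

Complete 10-minute blocks: 2, each 17982 frames → 35964.
Remaining 6 whole minutes in the current block: 1800 + 5 × 1798 = 10790 frames.
Within the current minute: 54 × 30 + 18 − 2 = 1636 (labels ;00/;01 skipped at this minute). Total = 35964 + 10790 + 1636 = 48390.

48390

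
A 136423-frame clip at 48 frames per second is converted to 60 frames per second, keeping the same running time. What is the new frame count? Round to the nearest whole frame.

Frames at target rate = 136423 × (60) / (48) = 682115/4 ≈ 170528.750.
Nearest whole frame: 170529.

170529 frames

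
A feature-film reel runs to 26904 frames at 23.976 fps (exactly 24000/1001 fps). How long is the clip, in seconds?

Running time = 26904 / (24000/1001) = 1122.121 s.

1122.121 seconds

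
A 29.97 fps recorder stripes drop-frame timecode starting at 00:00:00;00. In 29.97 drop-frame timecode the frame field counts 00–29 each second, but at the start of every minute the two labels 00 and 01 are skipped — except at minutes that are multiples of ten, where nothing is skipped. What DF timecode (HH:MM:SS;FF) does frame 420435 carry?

03:53:48;15

Ten DF minutes hold 17982 frames, so frame 420435 lies in block 23 (frames 413586–431567) with 6849 frames into that block.
The block's first minute is 1800 frames and the rest 1798 each; 6849 frames reaches minute 3, so 23 × 18 + 3 × 2 = 420 labels have been skipped so far.
Adding those back, label number 420435 + 420 = 420855 at 30 labels/s is 14028 s + 15 f = 3 h 53 min 48 s frame 15, i.e. 03:53:48;15.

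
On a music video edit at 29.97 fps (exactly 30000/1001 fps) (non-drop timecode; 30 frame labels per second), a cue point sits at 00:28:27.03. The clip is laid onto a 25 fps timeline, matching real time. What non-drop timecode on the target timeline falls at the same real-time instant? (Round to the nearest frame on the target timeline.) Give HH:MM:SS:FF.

Source frame index: (0×3600 + 28×60 + 27) × 30 + 3 = 51213.
Real time: 51213 / (30000/1001) = 17088071/10000 s.
Target frame: (17088071/10000) × (25) = 17088071/400 ≈ 42720.177 → 42720.
At 25 labels/s: frame 42720 → 00:28:28:20.

00:28:28:20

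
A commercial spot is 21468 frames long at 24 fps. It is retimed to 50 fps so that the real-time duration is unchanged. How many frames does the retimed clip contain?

Target frames = source frames × (target rate / source rate) = 21468 × (50)/(24) = 21468 × 25/12 = 44725.

44725 frames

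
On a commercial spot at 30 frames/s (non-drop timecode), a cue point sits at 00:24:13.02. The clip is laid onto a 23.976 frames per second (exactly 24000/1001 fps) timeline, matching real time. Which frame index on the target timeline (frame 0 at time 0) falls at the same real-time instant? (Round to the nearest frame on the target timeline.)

frame 34839

Source frame index: (0×3600 + 24×60 + 13) × 30 + 2 = 43592.
Real time: 43592 / (30) = 21796/15 s.
Target frame: (21796/15) × (24000/1001) = 34873600/1001 ≈ 34838.761 → 34839.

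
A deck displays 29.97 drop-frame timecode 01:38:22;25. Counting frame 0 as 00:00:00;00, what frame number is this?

As if non-drop at 30 labels/s: (1 × 3600 + 38 × 60 + 22) × 30 + 25 = 177085.
Minute boundaries passed: 98; those not divisible by 10: 98 − 9 = 89; dropped labels = 2 × 89 = 178.
Actual frame index = 177085 − 178 = 176907.

176907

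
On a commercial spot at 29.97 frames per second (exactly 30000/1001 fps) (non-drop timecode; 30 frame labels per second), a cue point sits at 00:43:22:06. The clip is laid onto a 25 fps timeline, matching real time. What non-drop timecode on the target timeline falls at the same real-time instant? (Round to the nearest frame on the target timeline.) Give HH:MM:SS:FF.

00:43:24:20

Source frame index: (0×3600 + 43×60 + 22) × 30 + 6 = 78066.
Real time: 78066 / (30000/1001) = 13024011/5000 s.
Target frame: (13024011/5000) × (25) = 13024011/200 ≈ 65120.055 → 65120.
At 25 labels/s: frame 65120 → 00:43:24:20.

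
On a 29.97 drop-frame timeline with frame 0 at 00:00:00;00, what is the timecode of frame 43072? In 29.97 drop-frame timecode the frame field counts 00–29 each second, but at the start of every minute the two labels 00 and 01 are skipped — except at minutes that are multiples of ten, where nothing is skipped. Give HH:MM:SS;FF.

00:23:57;04

Each 10-minute DF block holds 10 × 60 × 30 − 9 × 2 = 17982 frames. 43072 ÷ 17982 → 2 full blocks, remainder 7108.
Within the partial block the first minute is 1800 frames and each further minute 1798, so 3 further minute boundaries passed. Total skipped labels = 18 × 2 + 2 × 3 = 42.
Non-drop label index = 43072 + 42 = 43114; at 30 labels/s that is 00:23:57:04, i.e. DF 00:23:57;04.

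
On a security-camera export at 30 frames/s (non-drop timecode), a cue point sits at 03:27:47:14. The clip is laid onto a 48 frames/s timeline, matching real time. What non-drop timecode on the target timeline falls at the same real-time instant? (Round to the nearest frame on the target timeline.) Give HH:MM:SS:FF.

03:27:47:22

Source frame index: (3×3600 + 27×60 + 47) × 30 + 14 = 374024.
Real time: 374024 / (30) = 187012/15 s.
Target frame: (187012/15) × (48) = 2992192/5 ≈ 598438.400 → 598438.
At 48 labels/s: frame 598438 → 03:27:47:22.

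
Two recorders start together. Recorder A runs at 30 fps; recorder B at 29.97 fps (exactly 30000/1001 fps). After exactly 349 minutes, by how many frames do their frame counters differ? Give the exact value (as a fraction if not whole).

349 min = 20940 s.
A emits 30 × 20940 = 628200 frames; B emits 30000/1001 × 20940 = 628200000/1001.
Difference = 628200/1001 frames (≈ 627.5724); B is behind A.

628200/1001 frames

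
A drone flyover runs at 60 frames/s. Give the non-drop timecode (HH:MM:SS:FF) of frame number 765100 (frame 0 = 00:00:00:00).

765100 ÷ 60 = 12751 full seconds, remainder 40 frames.
12751 s = 3 h 32 min 31 s.
Timecode: 03:32:31:40.

03:32:31:40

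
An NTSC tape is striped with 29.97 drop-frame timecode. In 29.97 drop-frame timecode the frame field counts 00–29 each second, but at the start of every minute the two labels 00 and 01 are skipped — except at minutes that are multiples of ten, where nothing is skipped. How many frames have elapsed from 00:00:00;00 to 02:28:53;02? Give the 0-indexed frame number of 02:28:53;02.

267724

As if non-drop at 30 labels/s: (2 × 3600 + 28 × 60 + 53) × 30 + 2 = 267992.
Minute boundaries passed: 148; those not divisible by 10: 148 − 14 = 134; dropped labels = 2 × 134 = 268.
Actual frame index = 267992 − 268 = 267724.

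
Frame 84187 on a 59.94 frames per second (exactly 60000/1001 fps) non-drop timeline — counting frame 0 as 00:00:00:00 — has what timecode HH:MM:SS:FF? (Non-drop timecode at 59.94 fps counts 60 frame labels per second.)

00:23:23:07

84187 ÷ 60 = 1403 full seconds, remainder 7 frames.
1403 s = 0 h 23 min 23 s.
Timecode: 00:23:23:07.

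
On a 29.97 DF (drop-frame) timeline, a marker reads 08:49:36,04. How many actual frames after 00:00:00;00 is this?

As if non-drop at 30 labels/s: (8 × 3600 + 49 × 60 + 36) × 30 + 4 = 953284.
Minute boundaries passed: 529; those not divisible by 10: 529 − 52 = 477; dropped labels = 2 × 477 = 954.
Actual frame index = 953284 − 954 = 952330.

952330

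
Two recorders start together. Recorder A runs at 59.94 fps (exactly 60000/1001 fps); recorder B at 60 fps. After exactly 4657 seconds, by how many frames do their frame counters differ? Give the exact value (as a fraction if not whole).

279420/1001 frames

A emits 60000/1001 × 4657 = 279420000/1001 frames; B emits 60 × 4657 = 279420.
Difference = 279420/1001 frames (≈ 279.1409); B is ahead of A.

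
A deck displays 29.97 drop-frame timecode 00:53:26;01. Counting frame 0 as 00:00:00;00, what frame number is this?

Complete 10-minute blocks: 5, each 17982 frames → 89910.
Remaining 3 whole minutes in the current block: 1800 + 2 × 1798 = 5396 frames.
Within the current minute: 26 × 30 + 1 − 2 = 779 (labels ;00/;01 skipped at this minute). Total = 89910 + 5396 + 779 = 96085.

96085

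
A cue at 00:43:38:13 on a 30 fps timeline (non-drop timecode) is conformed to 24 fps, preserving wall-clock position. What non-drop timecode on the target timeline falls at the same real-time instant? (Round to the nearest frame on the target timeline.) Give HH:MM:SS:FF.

Source frame index: (0×3600 + 43×60 + 38) × 30 + 13 = 78553.
Real time: 78553 / (30) = 78553/30 s.
Target frame: (78553/30) × (24) = 314212/5 ≈ 62842.400 → 62842.
At 24 labels/s: frame 62842 → 00:43:38:10.

00:43:38:10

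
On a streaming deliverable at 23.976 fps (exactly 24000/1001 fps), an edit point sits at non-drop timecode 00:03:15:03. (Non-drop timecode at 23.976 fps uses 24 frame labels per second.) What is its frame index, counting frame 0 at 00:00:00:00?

Total seconds to the label: (0 × 3600 + 3 × 60 + 15) = 195.
Frame index = 195 × 24 + 3 = 4683.

frame 4683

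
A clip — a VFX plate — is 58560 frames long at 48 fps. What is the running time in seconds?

1220 seconds

Running time = 58560 / (48) = 1220 s.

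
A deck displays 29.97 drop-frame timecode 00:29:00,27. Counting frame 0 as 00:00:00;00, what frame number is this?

As if non-drop at 30 labels/s: (0 × 3600 + 29 × 60 + 0) × 30 + 27 = 52227.
Minute boundaries passed: 29; those not divisible by 10: 29 − 2 = 27; dropped labels = 2 × 27 = 54.
Actual frame index = 52227 − 54 = 52173.

52173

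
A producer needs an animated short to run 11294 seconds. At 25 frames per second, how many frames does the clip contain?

282350 frames

Frames = 11294 × 25 = 282350.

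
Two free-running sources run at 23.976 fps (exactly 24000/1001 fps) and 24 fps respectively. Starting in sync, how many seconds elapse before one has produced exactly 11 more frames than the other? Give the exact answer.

11011/24 seconds

The gap grows by |24 − 24000/1001| = 24/1001 frames per second.
Time for a 11-frame gap: 11 ÷ (24/1001) = 11011/24 s.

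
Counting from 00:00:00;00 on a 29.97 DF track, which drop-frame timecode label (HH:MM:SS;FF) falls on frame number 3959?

00:02:12;03

Ten DF minutes hold 17982 frames, so frame 3959 lies in block 0 (frames 0–17981) with 3959 frames into that block.
The block's first minute is 1800 frames and the rest 1798 each; 3959 frames reaches minute 2, so 0 × 18 + 2 × 2 = 4 labels have been skipped so far.
Adding those back, label number 3959 + 4 = 3963 at 30 labels/s is 132 s + 3 f = 0 h 2 min 12 s frame 3, i.e. 00:02:12;03.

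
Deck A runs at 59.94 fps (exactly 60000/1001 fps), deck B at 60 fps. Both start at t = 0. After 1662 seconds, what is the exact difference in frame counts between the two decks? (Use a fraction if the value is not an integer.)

99720/1001 frames

A emits 60000/1001 × 1662 = 99720000/1001 frames; B emits 60 × 1662 = 99720.
Difference = 99720/1001 frames (≈ 99.6204); B is ahead of A.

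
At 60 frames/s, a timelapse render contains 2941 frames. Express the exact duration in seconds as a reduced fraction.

2941/60 seconds

Running time = 2941 ÷ (60) = 2941 × 1/60 = 2941/60 s.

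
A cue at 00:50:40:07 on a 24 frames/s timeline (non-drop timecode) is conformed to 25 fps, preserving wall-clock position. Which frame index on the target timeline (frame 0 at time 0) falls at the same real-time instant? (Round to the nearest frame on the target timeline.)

Source frame index: (0×3600 + 50×60 + 40) × 24 + 7 = 72967.
Real time: 72967 / (24) = 72967/24 s.
Target frame: (72967/24) × (25) = 1824175/24 ≈ 76007.292 → 76007.

frame 76007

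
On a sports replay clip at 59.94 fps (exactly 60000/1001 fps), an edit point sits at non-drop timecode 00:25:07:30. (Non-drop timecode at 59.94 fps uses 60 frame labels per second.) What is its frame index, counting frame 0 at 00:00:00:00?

Total seconds to the label: (0 × 3600 + 25 × 60 + 7) = 1507.
Frame index = 1507 × 60 + 30 = 90450.

90450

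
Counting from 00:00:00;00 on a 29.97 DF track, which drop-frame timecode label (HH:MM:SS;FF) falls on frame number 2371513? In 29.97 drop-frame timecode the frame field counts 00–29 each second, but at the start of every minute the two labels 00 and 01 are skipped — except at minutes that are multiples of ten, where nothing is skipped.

21:58:49;17

Each 10-minute DF block holds 10 × 60 × 30 − 9 × 2 = 17982 frames. 2371513 ÷ 17982 → 131 full blocks, remainder 15871.
Within the partial block the first minute is 1800 frames and each further minute 1798, so 8 further minute boundaries passed. Total skipped labels = 18 × 131 + 2 × 8 = 2374.
Non-drop label index = 2371513 + 2374 = 2373887; at 30 labels/s that is 21:58:49:17, i.e. DF 21:58:49;17.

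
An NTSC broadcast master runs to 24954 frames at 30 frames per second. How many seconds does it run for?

Running time = 24954 / (30) = 831.8 s.

831.8 seconds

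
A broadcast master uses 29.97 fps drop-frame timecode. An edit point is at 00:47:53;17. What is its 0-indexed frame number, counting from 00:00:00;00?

Complete 10-minute blocks: 4, each 17982 frames → 71928.
Remaining 7 whole minutes in the current block: 1800 + 6 × 1798 = 12588 frames.
Within the current minute: 53 × 30 + 17 − 2 = 1605 (labels ;00/;01 skipped at this minute). Total = 71928 + 12588 + 1605 = 86121.

86121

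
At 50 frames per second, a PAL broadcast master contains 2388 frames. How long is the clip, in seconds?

Running time = 2388 / (50) = 47.76 s.

47.76 seconds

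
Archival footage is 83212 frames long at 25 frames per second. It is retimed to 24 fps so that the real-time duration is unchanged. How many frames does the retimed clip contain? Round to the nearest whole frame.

Frames at target rate = 83212 × (24) / (25) = 1997088/25 ≈ 79883.520.
Nearest whole frame: 79884.

79884 frames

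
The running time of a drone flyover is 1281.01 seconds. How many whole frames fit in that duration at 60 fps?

Frames = 1281.01 × 60 = 384303/5 ≈ 76860.6000.
Complete frames: 76860.

76860 frames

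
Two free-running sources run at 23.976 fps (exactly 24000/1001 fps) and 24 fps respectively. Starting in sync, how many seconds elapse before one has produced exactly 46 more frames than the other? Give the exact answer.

23023/12 seconds

The gap grows by |24 − 24000/1001| = 24/1001 frames per second.
Time for a 46-frame gap: 46 ÷ (24/1001) = 23023/12 s.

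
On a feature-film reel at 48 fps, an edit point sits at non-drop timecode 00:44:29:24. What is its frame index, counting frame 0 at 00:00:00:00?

Total seconds to the label: (0 × 3600 + 44 × 60 + 29) = 2669.
Frame index = 2669 × 48 + 24 = 128136.

128136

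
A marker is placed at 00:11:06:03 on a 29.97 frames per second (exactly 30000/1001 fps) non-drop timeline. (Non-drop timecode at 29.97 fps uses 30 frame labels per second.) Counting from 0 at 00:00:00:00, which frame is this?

frame 19983

Total seconds to the label: (0 × 3600 + 11 × 60 + 6) = 666.
Frame index = 666 × 30 + 3 = 19983.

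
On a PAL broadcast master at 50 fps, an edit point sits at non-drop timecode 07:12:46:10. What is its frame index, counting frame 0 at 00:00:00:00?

Total seconds to the label: (7 × 3600 + 12 × 60 + 46) = 25966.
Frame index = 25966 × 50 + 10 = 1298310.

frame 1298310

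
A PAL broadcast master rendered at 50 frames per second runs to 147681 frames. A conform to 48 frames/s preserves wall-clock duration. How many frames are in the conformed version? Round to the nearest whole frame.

141774 frames

Frames at target rate = 147681 × (48) / (50) = 3544344/25 ≈ 141773.760.
Nearest whole frame: 141774.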